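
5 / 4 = 1.25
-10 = -10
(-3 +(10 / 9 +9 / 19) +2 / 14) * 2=-3046 / 1197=-2.54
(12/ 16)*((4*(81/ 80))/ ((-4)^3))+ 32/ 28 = 39259/ 35840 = 1.10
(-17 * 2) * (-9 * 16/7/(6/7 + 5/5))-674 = -297.38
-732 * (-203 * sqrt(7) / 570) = 24766 * sqrt(7) / 95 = 689.73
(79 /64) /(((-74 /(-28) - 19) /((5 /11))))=-2765 /80608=-0.03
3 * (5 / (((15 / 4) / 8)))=32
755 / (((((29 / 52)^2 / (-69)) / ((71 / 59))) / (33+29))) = -620087201760 / 49619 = -12496970.95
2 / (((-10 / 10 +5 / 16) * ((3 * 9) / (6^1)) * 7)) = -64 / 693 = -0.09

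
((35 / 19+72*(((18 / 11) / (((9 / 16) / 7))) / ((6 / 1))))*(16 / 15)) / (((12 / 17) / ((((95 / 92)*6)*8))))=13996304 / 759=18440.45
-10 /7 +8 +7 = 95 /7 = 13.57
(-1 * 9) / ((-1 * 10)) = 9 / 10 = 0.90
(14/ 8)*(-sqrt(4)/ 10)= -7/ 20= -0.35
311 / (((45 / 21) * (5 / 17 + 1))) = 37009 / 330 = 112.15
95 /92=1.03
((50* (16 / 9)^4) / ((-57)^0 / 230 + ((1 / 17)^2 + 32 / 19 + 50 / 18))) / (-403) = -4138369024000 / 14925954004533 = -0.28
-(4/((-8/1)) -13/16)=21/16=1.31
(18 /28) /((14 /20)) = 45 /49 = 0.92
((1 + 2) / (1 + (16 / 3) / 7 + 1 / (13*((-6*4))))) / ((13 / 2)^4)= 8064 / 8438677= 0.00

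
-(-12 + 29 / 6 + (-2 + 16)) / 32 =-0.21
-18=-18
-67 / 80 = -0.84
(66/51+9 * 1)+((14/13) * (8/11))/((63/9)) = 25297/2431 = 10.41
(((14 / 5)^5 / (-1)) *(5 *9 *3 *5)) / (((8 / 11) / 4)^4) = -13287849498 / 125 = -106302795.98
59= 59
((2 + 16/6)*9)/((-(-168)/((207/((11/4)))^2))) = 1416.50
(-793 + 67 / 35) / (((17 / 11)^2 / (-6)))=20101488 / 10115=1987.29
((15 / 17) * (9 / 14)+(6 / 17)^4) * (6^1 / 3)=681399 / 584647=1.17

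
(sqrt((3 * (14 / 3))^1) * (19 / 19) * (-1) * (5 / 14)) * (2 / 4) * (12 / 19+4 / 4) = -155 * sqrt(14) / 532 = -1.09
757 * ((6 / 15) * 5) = 1514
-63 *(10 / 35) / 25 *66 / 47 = -1188 / 1175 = -1.01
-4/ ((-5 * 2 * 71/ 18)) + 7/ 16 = 3061/ 5680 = 0.54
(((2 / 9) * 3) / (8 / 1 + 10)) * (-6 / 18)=-1 / 81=-0.01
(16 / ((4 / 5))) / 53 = 0.38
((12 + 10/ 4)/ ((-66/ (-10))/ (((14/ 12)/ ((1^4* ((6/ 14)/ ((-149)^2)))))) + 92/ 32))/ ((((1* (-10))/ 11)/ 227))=-157548819274/ 125107387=-1259.31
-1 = -1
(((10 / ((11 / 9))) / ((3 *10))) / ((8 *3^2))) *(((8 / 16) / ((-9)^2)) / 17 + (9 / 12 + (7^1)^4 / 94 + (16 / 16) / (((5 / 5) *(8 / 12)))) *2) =899359 / 4271454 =0.21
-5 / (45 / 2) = -2 / 9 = -0.22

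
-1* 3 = -3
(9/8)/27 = 1/24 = 0.04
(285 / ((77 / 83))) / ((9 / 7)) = 7885 / 33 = 238.94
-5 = -5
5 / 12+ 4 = 53 / 12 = 4.42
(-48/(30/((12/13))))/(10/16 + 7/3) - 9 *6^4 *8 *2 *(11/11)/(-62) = 430563456/143065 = 3009.57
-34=-34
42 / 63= 2 / 3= 0.67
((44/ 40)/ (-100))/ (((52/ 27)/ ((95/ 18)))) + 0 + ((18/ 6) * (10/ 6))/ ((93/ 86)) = 8885689/ 1934400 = 4.59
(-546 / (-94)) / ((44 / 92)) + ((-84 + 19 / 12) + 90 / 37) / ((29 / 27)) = -138292521 / 2218964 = -62.32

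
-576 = -576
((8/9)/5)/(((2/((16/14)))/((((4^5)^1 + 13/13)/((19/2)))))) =13120/1197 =10.96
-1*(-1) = 1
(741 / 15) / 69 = 247 / 345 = 0.72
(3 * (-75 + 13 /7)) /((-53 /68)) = 104448 /371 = 281.53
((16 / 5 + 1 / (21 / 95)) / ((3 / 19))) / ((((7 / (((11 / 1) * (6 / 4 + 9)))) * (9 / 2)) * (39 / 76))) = 12881924 / 36855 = 349.53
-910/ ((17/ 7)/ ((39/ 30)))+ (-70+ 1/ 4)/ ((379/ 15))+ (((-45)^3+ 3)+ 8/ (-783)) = -1848679903651/ 20179476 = -91611.89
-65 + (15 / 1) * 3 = -20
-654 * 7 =-4578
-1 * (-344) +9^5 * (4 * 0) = 344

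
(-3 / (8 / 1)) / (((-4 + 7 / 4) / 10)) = 5 / 3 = 1.67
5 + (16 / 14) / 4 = 37 / 7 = 5.29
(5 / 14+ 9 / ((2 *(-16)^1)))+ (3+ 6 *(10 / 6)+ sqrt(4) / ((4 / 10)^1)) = 4049 / 224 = 18.08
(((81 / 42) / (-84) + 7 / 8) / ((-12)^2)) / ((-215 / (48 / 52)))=-167 / 6573840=-0.00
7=7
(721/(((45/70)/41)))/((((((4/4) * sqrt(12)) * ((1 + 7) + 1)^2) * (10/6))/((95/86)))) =3931613 * sqrt(3)/62694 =108.62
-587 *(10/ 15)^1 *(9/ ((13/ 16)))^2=-8114688/ 169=-48015.91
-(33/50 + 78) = -3933/50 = -78.66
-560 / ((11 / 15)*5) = -1680 / 11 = -152.73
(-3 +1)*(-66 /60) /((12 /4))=11 /15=0.73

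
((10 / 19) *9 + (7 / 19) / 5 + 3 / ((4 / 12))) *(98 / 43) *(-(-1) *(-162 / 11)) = -20829312 / 44935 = -463.54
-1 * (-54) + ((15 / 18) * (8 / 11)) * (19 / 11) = 19982 / 363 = 55.05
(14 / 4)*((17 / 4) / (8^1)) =119 / 64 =1.86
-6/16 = -3/8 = -0.38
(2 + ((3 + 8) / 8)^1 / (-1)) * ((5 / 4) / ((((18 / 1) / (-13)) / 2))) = -325 / 288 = -1.13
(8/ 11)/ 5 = 8/ 55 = 0.15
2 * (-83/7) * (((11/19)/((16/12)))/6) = -913/532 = -1.72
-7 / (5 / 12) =-84 / 5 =-16.80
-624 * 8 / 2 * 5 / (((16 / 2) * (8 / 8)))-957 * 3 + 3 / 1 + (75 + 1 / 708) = -3081923 / 708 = -4353.00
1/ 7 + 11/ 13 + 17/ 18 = 3167/ 1638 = 1.93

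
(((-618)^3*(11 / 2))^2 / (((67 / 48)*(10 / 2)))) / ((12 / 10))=13481748355139399808 / 67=201220124703573131.46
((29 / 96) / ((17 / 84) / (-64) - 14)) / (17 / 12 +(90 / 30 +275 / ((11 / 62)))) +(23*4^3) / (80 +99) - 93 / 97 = 177123317407397 / 24381410967959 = 7.26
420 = 420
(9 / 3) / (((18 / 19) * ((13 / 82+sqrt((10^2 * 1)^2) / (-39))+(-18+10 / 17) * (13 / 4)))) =-9061 / 168803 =-0.05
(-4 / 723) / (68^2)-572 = -478070737 / 835788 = -572.00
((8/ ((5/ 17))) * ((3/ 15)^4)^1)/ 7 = 136/ 21875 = 0.01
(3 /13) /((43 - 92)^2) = 3 /31213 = 0.00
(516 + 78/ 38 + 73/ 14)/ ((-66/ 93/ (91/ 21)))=-56093167/ 17556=-3195.10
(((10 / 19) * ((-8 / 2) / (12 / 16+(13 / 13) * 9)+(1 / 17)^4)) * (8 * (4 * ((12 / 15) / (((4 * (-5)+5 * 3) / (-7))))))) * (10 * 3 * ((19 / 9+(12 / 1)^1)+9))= -76628615168 / 14282091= -5365.36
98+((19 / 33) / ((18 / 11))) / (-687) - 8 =3338801 / 37098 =90.00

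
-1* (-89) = 89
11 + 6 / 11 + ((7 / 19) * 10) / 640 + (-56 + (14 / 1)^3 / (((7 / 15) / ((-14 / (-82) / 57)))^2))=-18940942233 / 427216064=-44.34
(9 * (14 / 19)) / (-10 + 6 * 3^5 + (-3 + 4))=2 / 437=0.00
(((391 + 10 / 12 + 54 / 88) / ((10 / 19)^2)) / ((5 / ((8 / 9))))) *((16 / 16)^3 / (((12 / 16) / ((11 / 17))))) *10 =74803532 / 34425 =2172.94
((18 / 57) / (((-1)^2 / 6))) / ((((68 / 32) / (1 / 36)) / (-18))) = -144 / 323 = -0.45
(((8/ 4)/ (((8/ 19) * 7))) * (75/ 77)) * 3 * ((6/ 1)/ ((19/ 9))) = 6075/ 1078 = 5.64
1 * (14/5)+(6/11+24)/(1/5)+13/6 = 42139/330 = 127.69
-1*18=-18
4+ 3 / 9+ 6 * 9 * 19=3091 / 3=1030.33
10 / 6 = 5 / 3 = 1.67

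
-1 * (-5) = 5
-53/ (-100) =53/ 100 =0.53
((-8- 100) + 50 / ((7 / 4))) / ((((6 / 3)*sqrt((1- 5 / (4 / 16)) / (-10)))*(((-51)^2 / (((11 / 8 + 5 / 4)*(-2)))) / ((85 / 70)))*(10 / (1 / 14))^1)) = 139*sqrt(190) / 3798480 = 0.00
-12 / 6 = -2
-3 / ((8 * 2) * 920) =-0.00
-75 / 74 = -1.01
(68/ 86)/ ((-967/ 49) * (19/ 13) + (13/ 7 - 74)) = -637/ 81356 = -0.01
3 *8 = 24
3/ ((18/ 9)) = 3/ 2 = 1.50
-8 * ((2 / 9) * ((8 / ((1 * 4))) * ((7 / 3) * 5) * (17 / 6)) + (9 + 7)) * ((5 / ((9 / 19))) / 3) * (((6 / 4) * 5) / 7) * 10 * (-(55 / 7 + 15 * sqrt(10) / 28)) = 59042500 * sqrt(10) / 11907 + 2597870000 / 35721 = 88407.28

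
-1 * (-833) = 833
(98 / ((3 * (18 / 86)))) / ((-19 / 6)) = -8428 / 171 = -49.29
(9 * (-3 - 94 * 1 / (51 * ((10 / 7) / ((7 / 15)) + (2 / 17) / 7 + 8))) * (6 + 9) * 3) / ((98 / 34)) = -33529185 / 75362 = -444.91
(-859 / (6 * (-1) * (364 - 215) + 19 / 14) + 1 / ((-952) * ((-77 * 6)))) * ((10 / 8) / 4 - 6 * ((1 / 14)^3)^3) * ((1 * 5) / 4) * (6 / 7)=85377513139466779985 / 264980429784823717888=0.32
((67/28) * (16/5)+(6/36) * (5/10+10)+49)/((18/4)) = 8177/630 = 12.98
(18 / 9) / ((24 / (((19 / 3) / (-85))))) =-0.01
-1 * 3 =-3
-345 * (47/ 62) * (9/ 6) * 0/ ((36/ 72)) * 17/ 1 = 0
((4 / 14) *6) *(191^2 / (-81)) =-145924 / 189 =-772.08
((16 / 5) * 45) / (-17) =-144 / 17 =-8.47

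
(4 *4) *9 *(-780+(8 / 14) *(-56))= -116928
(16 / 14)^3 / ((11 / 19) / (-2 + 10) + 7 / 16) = 2.93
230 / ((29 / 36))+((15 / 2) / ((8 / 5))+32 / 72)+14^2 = 2032247 / 4176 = 486.65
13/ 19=0.68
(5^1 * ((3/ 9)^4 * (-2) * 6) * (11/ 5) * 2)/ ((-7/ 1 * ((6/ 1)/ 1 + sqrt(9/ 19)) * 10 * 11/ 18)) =304/ 23625 - 8 * sqrt(19)/ 23625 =0.01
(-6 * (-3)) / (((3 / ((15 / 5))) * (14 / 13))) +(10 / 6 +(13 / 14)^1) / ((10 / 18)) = 1497 / 70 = 21.39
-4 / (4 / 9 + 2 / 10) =-180 / 29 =-6.21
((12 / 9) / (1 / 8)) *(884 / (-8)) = -3536 / 3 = -1178.67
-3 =-3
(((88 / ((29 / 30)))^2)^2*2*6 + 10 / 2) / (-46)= -17916250.78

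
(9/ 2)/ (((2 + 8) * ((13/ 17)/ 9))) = 1377/ 260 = 5.30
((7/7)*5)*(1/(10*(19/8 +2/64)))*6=96/77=1.25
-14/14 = -1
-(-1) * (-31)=-31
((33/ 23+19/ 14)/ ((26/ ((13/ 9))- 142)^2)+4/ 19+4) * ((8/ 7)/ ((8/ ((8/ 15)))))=12777511/ 39828180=0.32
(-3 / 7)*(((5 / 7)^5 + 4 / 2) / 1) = -110217 / 117649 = -0.94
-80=-80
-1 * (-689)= 689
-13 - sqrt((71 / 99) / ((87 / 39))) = -13 - sqrt(294437) / 957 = -13.57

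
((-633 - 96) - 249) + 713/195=-189997/195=-974.34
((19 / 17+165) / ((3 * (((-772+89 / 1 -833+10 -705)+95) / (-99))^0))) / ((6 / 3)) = 1412 / 51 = 27.69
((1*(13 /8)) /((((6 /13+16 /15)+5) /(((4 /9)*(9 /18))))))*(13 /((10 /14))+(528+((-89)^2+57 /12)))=28635191 /61104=468.63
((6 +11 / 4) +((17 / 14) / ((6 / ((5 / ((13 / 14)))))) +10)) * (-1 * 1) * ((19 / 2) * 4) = -58805 / 78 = -753.91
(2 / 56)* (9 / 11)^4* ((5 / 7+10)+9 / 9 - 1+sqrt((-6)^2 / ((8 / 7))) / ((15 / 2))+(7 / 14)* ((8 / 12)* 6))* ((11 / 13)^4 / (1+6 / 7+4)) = 6561* sqrt(14) / 23420020+583929 / 32788028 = 0.02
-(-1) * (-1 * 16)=-16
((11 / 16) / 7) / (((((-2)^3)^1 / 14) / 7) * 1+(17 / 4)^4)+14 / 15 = 69454 / 74391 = 0.93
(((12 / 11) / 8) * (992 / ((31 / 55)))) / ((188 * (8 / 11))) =165 / 94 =1.76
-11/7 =-1.57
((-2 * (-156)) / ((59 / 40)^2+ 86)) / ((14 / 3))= 0.76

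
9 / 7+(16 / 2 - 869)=-6018 / 7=-859.71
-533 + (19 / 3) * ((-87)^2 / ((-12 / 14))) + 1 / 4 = -225837 / 4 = -56459.25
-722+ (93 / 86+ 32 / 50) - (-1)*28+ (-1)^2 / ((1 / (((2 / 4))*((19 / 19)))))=-743662 / 1075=-691.78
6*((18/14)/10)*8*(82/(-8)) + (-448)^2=200640.74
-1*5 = -5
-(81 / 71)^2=-6561 / 5041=-1.30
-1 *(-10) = 10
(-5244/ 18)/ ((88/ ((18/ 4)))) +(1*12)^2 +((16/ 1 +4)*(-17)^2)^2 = 2939950561/ 88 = 33408529.10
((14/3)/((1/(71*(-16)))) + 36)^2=249513616/9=27723735.11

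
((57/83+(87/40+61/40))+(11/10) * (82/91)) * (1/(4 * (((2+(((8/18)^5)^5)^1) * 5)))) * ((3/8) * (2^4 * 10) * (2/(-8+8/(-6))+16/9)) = 19148925918191362287379880037147/1518239381480786608328400865240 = 12.61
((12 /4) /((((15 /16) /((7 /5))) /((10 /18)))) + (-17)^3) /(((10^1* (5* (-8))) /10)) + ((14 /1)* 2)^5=30978883373 /1800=17210490.76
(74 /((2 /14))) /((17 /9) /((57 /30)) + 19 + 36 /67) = 5934726 /235229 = 25.23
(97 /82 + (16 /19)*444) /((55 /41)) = 584371 /2090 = 279.60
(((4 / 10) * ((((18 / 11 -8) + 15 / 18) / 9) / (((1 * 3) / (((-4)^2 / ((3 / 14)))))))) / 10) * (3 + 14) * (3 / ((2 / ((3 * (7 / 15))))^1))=-486472 / 22275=-21.84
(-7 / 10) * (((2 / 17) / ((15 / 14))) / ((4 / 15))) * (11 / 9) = -539 / 1530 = -0.35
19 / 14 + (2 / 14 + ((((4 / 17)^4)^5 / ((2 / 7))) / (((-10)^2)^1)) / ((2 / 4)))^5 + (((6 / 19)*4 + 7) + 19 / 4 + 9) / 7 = 62272399268496931078752000576971472844599814436598028636559979461987282952410083623484215537868961652564404132187876883493135291399382351 / 13832350133133046192547053615841472692066901179575741334613660223637148740009489518773504487923940412153729522024583617709210286445312500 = 4.50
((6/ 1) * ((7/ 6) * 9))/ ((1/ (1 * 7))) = 441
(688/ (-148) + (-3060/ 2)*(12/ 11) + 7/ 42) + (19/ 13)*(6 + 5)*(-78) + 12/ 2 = -7134481/ 2442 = -2921.57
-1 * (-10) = 10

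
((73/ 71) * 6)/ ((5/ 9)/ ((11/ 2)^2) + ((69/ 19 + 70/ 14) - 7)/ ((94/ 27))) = 851889852/ 67252123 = 12.67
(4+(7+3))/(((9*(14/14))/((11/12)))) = 77/54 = 1.43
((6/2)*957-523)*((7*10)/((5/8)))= 262976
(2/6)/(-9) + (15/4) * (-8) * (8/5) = -1297/27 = -48.04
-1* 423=-423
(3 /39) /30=1 /390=0.00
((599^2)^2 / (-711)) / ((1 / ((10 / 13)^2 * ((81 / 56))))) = -28966085460225 / 186914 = -154970122.41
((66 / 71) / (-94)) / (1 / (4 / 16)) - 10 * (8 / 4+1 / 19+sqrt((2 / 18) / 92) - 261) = 656720973 / 253612 - 5 * sqrt(23) / 69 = 2589.12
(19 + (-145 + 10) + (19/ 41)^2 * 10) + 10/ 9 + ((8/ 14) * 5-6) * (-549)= 170788414/ 105903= 1612.69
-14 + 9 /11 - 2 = -167 /11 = -15.18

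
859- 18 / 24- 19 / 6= 10261 / 12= 855.08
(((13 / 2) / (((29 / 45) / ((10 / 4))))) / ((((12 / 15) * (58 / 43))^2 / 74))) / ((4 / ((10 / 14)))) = 286.16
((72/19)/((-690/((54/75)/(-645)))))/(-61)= -72/716406875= -0.00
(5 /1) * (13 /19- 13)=-1170 /19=-61.58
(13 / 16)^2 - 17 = -4183 / 256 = -16.34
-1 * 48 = -48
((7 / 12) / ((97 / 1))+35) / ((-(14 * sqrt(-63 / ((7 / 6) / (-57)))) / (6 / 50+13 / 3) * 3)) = -0.07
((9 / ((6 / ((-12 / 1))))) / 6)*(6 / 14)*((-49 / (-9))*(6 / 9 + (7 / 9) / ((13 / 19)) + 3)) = -3934 / 117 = -33.62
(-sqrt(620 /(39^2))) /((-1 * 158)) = sqrt(155) /3081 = 0.00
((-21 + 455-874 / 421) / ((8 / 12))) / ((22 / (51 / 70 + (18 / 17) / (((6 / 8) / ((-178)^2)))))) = 725950562706 / 551089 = 1317301.86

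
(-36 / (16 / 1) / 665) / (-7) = 9 / 18620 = 0.00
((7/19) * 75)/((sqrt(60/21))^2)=735/76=9.67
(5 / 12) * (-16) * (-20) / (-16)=-25 / 3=-8.33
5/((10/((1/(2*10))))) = 0.02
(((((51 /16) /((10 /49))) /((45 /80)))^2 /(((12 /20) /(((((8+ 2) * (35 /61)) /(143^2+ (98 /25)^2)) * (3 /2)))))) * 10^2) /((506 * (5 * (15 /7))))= 106251753125 /10659146624478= 0.01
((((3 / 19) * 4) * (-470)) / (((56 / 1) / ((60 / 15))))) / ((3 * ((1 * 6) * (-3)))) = 470 / 1197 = 0.39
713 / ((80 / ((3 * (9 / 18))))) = 2139 / 160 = 13.37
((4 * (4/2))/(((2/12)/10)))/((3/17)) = 2720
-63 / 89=-0.71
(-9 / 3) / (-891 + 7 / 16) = 48 / 14249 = 0.00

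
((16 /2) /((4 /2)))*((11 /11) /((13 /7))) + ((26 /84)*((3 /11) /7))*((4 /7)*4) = 106996 /49049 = 2.18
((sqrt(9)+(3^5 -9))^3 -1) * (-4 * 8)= -425985664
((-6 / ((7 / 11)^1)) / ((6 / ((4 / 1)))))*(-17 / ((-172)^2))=187 / 51772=0.00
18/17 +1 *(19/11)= 521/187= 2.79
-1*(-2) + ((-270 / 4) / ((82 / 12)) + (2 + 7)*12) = 100.12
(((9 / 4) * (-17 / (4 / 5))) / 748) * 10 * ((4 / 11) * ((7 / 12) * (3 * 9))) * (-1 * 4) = 14175 / 968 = 14.64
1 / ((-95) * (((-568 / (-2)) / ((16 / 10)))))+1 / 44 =33637 / 1483900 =0.02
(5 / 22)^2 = 25 / 484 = 0.05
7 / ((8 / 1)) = 7 / 8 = 0.88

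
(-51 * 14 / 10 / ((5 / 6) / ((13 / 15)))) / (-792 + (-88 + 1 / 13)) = 40222 / 476625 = 0.08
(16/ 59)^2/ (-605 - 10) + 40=85632344/ 2140815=40.00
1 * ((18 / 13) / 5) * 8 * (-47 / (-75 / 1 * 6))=376 / 1625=0.23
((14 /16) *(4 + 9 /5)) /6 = 203 /240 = 0.85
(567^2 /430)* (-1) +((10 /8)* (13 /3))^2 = -22238833 /30960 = -718.31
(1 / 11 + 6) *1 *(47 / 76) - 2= 1477 / 836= 1.77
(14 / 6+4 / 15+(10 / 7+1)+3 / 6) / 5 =387 / 350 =1.11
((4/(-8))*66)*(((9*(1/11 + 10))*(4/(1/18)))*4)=-863136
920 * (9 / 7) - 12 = 8196 / 7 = 1170.86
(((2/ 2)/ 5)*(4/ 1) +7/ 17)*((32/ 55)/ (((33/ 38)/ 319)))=3632192/ 14025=258.98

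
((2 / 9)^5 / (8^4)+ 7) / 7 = 52907905 / 52907904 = 1.00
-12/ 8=-3/ 2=-1.50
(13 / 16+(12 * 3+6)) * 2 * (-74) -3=-25357 / 4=-6339.25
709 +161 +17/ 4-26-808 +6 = 185/ 4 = 46.25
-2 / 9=-0.22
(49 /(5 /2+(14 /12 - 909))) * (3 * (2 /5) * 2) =-63 /485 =-0.13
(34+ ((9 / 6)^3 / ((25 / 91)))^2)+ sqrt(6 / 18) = sqrt(3) / 3+ 7396849 / 40000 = 185.50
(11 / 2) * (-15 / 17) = -165 / 34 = -4.85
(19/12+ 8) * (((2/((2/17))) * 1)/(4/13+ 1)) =1495/12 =124.58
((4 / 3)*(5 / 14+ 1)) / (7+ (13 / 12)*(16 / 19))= 722 / 3157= 0.23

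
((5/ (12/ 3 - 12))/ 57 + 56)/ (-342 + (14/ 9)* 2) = -76593/ 463600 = -0.17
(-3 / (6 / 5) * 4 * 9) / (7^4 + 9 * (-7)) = -45 / 1169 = -0.04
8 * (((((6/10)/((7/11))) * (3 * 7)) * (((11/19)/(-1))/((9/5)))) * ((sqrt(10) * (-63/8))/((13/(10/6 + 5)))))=50820 * sqrt(10)/247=650.64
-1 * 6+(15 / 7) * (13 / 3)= 23 / 7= 3.29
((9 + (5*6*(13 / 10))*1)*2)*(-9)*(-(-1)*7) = -6048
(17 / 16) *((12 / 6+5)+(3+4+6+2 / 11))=1887 / 88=21.44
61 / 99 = 0.62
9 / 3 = 3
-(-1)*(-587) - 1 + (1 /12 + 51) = -6443 /12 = -536.92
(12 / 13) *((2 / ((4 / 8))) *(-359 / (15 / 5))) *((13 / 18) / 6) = -1436 / 27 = -53.19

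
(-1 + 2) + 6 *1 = 7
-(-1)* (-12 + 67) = 55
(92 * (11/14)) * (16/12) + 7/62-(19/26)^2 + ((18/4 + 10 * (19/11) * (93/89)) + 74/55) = 258186814231/2154172020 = 119.85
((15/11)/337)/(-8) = -15/29656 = -0.00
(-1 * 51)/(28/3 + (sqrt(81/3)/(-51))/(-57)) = -446945436/81793933 + 49419 * sqrt(3)/81793933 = -5.46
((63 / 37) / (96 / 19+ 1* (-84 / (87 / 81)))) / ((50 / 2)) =-11571 / 12428300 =-0.00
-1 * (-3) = 3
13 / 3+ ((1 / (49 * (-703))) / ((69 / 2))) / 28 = 48065047 / 11091934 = 4.33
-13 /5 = -2.60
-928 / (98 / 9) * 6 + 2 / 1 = -24958 / 49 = -509.35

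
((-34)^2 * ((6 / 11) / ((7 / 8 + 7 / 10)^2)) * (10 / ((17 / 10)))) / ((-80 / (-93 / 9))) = 8432000 / 43659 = 193.13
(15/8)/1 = 15/8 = 1.88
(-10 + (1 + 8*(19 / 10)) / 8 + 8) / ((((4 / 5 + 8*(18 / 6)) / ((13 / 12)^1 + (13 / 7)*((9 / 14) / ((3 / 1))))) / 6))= 0.01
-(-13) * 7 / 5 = 91 / 5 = 18.20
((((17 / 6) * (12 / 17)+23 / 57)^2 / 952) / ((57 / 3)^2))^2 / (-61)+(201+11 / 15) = 201.73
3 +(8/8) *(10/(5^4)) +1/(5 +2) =2764/875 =3.16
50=50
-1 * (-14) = 14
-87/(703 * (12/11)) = -319/2812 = -0.11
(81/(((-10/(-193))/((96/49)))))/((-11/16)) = -12006144/2695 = -4454.97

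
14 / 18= 7 / 9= 0.78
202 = 202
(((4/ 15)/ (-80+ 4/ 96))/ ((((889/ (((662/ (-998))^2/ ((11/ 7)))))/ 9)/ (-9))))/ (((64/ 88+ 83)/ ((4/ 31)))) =378642816/ 2887685290228105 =0.00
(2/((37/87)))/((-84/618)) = -8961/259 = -34.60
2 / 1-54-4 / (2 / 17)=-86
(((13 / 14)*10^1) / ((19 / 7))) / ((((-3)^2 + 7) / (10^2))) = 1625 / 76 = 21.38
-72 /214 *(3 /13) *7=-756 /1391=-0.54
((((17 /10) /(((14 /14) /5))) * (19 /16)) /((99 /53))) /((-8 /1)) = -17119 /25344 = -0.68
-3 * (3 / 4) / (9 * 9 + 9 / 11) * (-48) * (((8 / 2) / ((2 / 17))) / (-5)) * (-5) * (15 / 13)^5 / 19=34080750 / 7054567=4.83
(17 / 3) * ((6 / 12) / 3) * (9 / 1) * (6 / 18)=17 / 6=2.83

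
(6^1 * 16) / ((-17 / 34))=-192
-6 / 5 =-1.20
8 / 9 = 0.89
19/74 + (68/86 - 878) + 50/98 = -136653137/155918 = -876.44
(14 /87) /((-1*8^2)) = -7 /2784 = -0.00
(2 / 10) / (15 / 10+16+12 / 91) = 182 / 16045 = 0.01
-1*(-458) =458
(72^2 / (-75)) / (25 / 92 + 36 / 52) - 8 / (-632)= -163239527 / 2277175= -71.69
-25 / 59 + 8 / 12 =43 / 177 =0.24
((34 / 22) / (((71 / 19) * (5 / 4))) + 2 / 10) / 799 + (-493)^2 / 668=758337354419 / 2084223460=363.85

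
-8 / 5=-1.60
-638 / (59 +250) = -638 / 309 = -2.06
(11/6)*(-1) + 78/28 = 20/21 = 0.95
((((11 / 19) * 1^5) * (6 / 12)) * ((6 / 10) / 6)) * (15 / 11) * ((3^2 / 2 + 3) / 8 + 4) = 237 / 1216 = 0.19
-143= -143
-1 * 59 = -59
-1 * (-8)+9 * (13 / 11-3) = -92 / 11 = -8.36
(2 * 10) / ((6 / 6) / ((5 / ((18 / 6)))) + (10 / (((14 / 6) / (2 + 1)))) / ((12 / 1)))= 1400 / 117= 11.97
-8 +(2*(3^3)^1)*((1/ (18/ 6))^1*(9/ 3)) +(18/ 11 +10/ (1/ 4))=964/ 11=87.64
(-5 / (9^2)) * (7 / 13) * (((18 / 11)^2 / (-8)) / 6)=35 / 18876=0.00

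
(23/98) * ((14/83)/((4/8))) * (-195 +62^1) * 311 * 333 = -90514062/83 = -1090530.87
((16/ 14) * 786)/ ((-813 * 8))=-262/ 1897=-0.14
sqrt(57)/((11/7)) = 7 * sqrt(57)/11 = 4.80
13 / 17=0.76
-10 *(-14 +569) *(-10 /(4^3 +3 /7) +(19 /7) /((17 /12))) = -524463900 /53669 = -9772.19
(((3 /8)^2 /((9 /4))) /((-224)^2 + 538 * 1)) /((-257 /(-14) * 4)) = 0.00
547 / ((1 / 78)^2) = 3327948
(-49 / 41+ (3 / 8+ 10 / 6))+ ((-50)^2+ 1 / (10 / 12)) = 12310069 / 4920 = 2502.05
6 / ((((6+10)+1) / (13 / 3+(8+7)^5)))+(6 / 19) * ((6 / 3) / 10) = 432846322 / 1615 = 268016.30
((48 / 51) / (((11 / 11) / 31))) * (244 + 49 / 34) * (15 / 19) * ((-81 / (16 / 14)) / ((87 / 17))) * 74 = -54271624050 / 9367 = -5793917.37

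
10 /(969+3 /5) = 25 /2424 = 0.01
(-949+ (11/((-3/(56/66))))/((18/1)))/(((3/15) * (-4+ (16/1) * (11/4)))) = -76883/648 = -118.65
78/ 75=26/ 25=1.04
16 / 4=4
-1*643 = -643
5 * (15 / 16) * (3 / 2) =225 / 32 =7.03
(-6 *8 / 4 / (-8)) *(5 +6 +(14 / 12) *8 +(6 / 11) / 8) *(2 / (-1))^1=-2693 / 44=-61.20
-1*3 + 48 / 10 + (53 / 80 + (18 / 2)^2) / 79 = 17909 / 6320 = 2.83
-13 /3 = -4.33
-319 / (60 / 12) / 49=-319 / 245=-1.30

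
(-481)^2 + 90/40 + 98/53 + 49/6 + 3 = 147155305/636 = 231376.27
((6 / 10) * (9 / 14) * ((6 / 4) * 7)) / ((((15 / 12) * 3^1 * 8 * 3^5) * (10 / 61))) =61 / 18000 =0.00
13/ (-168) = -13/ 168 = -0.08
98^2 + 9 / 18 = 19209 / 2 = 9604.50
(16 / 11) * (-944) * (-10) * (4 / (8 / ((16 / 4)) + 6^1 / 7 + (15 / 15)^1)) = 4229120 / 297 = 14239.46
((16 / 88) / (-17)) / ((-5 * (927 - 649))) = 1 / 129965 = 0.00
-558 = -558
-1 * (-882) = 882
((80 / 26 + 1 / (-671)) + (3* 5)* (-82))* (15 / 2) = -160536945 / 17446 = -9201.93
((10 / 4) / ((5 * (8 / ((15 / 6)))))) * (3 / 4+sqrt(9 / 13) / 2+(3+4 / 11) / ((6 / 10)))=15 * sqrt(13) / 832+4195 / 4224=1.06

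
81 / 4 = 20.25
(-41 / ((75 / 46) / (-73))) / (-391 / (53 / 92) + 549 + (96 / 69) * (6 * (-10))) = -167829482 / 19491375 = -8.61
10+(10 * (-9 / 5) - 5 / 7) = -61 / 7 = -8.71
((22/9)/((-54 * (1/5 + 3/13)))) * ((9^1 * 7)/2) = -715/216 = -3.31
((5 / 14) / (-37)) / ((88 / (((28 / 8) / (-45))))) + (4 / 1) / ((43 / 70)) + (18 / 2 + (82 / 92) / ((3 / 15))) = 2314841165 / 115926624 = 19.97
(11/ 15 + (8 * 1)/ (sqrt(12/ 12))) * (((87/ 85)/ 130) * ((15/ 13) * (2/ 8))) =11397/ 574600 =0.02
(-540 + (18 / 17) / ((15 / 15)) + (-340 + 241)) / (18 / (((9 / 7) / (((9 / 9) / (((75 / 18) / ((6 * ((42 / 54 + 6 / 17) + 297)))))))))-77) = -90375 / 840553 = -0.11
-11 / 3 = -3.67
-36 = -36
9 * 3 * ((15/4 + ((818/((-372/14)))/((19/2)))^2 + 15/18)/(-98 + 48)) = -8.15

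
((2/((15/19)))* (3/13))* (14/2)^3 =13034/65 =200.52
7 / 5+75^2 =28132 / 5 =5626.40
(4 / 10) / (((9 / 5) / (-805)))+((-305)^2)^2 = 77882854015 / 9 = 8653650446.11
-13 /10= -1.30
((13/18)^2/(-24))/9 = -169/69984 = -0.00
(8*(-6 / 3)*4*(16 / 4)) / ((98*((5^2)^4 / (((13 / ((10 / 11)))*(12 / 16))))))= -6864 / 95703125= -0.00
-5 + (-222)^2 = 49279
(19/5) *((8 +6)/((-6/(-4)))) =35.47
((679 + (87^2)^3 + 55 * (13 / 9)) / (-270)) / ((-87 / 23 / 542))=24325129040548331 / 105705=230122785493.10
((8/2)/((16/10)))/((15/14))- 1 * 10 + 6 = -5/3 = -1.67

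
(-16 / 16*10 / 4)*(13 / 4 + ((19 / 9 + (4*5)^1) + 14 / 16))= -9445 / 144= -65.59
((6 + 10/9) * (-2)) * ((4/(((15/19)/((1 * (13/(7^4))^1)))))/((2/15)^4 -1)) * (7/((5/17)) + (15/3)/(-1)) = 68582400/9347093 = 7.34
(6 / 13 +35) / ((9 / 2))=922 / 117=7.88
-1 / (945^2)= -1 / 893025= -0.00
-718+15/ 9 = -2149/ 3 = -716.33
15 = 15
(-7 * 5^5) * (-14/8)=153125/4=38281.25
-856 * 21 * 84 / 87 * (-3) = 1509984 / 29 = 52068.41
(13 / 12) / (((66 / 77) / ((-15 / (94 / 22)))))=-5005 / 1128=-4.44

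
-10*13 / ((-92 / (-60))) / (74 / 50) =-57.29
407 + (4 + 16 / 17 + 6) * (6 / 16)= 27955 / 68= 411.10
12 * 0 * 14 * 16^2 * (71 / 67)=0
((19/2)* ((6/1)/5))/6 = 1.90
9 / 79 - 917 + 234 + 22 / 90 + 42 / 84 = -4850027 / 7110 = -682.14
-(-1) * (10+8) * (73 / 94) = 657 / 47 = 13.98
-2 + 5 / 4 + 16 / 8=5 / 4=1.25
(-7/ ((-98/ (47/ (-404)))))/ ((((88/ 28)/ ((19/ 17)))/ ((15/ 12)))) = -0.00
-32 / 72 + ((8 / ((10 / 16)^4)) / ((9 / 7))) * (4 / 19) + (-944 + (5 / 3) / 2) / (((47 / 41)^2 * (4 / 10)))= -1686776404031 / 944347500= -1786.18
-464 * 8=-3712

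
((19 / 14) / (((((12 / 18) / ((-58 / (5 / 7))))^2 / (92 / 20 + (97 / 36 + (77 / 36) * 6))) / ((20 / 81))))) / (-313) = -405243419 / 1267650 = -319.68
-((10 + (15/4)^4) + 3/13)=-692173/3328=-207.98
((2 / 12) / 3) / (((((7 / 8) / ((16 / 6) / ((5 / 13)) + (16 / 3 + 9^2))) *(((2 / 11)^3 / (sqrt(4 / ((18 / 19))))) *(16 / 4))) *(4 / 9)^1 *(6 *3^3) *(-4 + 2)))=-1862069 *sqrt(38) / 3265920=-3.51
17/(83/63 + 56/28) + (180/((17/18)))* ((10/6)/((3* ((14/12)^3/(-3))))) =-237532599/1218679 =-194.91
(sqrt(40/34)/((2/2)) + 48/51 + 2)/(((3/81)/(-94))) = -126900/17 - 5076 * sqrt(85)/17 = -10217.55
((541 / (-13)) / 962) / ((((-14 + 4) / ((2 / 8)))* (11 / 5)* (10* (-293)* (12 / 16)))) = -0.00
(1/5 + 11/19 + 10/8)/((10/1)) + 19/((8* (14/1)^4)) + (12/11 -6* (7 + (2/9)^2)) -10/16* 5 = -1913202015383/43356297600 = -44.13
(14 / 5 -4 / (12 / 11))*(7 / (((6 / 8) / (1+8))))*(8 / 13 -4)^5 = 4617654272 / 142805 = 32335.38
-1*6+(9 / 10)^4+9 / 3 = -23439 / 10000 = -2.34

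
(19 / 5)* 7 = 133 / 5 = 26.60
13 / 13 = 1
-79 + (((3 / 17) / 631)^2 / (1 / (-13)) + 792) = 82043861060 / 115068529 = 713.00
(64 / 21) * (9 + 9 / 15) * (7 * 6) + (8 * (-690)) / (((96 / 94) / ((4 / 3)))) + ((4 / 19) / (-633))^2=-4323454077244 / 723243645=-5977.87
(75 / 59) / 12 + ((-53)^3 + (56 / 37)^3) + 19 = -1779421896963 / 11954108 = -148854.43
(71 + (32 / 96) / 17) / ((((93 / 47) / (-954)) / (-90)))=1624032360 / 527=3081655.33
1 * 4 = 4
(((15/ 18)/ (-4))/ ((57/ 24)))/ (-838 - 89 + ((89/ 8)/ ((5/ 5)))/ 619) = 4952/ 52330731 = 0.00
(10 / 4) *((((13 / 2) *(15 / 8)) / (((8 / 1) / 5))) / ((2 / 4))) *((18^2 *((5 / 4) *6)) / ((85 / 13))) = 14154.53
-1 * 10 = -10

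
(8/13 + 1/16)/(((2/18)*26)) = 1269/5408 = 0.23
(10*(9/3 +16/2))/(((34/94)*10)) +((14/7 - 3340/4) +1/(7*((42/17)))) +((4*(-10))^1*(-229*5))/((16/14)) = 196283803/4998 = 39272.47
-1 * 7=-7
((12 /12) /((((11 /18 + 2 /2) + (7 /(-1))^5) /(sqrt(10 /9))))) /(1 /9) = -54 * sqrt(10) /302497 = -0.00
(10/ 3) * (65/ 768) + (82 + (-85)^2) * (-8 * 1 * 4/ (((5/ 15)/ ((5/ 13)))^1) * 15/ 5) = -12121431935/ 14976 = -809390.49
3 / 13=0.23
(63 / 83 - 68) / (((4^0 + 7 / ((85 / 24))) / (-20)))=9487700 / 20999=451.82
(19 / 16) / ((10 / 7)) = 133 / 160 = 0.83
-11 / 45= -0.24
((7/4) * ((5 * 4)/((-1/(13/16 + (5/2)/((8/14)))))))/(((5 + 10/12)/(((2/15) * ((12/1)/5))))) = -249/25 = -9.96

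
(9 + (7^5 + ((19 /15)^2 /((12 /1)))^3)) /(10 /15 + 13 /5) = 330989375045881 /64297800000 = 5147.76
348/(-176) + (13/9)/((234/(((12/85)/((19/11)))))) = -3792667/1918620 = -1.98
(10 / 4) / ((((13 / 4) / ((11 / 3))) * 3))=110 / 117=0.94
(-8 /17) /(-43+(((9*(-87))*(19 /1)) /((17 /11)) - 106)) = 0.00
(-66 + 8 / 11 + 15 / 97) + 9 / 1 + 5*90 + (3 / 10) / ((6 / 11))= 8417177 / 21340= 394.43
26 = 26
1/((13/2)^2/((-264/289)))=-0.02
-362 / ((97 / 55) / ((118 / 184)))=-587345 / 4462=-131.63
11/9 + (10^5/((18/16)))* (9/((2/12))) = 43200011/9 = 4800001.22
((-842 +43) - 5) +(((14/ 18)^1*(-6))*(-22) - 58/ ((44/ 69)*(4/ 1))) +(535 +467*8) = 936389/ 264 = 3546.93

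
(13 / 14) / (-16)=-13 / 224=-0.06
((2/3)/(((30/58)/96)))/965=1856/14475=0.13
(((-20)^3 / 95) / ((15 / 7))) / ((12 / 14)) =-7840 / 171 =-45.85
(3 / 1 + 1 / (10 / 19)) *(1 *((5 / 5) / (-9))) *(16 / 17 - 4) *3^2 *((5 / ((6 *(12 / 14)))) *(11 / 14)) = 11.45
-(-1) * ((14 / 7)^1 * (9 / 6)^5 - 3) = 195 / 16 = 12.19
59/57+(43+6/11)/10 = 33793/6270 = 5.39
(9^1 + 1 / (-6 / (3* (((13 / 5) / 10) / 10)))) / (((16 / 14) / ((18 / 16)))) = 566181 / 64000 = 8.85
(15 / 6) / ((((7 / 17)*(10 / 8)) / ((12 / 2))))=29.14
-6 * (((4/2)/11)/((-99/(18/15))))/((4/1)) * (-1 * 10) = -4/121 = -0.03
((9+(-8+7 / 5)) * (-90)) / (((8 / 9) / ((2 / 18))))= -27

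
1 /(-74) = -1 /74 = -0.01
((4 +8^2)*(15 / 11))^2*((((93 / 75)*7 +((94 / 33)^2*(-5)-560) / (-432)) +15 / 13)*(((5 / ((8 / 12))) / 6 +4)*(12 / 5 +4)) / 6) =13886748428336 / 25694955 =540446.50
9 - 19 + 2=-8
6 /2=3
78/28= 39/14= 2.79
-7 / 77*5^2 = -25 / 11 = -2.27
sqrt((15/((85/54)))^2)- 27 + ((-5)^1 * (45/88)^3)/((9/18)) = -108944217/5792512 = -18.81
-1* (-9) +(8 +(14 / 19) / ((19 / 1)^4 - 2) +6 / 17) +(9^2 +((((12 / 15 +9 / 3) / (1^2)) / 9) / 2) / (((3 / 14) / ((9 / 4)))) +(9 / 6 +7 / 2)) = 38089248403 / 360797460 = 105.57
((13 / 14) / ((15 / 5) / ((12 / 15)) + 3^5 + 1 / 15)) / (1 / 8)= 3120 / 103663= 0.03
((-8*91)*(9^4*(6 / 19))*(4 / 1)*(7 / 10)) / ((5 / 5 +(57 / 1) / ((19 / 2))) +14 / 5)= -8188128 / 19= -430954.11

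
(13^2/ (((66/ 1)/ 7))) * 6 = 1183/ 11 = 107.55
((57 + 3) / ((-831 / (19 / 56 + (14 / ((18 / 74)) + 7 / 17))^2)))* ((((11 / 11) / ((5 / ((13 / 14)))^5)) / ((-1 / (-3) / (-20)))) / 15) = 92664033636135013 / 427207528807920000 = 0.22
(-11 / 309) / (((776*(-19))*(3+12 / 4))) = 11 / 27335376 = 0.00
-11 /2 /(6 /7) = -77 /12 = -6.42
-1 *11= -11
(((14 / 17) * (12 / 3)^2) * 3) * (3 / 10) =1008 / 85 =11.86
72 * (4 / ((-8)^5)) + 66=67575 / 1024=65.99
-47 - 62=-109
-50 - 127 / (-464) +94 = 20543 / 464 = 44.27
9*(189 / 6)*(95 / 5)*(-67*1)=-721791 / 2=-360895.50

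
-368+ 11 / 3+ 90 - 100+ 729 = 1064 / 3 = 354.67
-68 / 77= -0.88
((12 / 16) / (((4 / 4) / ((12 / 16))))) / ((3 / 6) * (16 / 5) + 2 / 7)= 105 / 352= 0.30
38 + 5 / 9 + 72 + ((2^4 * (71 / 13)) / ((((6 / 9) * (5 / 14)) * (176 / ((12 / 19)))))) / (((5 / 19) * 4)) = 3597382 / 32175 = 111.81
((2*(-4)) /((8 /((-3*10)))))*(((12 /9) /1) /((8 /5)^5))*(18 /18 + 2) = 46875 /4096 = 11.44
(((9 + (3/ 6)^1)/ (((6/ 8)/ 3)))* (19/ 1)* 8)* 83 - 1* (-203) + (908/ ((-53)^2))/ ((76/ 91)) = 25597339338/ 53371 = 479611.39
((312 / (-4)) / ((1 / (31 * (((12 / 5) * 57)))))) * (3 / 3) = -1653912 / 5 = -330782.40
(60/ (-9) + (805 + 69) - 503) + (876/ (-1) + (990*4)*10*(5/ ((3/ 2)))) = 394465/ 3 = 131488.33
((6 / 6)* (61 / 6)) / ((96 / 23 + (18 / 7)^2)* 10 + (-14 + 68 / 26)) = 893711 / 8480904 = 0.11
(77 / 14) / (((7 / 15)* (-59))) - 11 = -9251 / 826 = -11.20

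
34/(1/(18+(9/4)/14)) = 617.46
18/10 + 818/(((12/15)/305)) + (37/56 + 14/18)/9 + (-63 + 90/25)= 7071738757/22680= 311805.06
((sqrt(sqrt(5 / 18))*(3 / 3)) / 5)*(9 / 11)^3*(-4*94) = -45684*2^(3 / 4)*sqrt(3)*5^(1 / 4) / 6655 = -29.90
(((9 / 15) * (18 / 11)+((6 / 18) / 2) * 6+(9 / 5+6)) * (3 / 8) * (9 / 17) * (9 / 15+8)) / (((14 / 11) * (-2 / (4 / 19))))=-312309 / 226100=-1.38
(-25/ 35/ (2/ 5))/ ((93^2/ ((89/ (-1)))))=2225/ 121086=0.02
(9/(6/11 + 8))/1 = 99/94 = 1.05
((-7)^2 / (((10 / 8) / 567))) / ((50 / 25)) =55566 / 5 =11113.20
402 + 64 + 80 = 546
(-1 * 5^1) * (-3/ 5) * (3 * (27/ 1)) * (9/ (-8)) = -2187/ 8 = -273.38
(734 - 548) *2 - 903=-531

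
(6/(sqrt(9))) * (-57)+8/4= -112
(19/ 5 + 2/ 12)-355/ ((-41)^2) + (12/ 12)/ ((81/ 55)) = 6038053/ 1361610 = 4.43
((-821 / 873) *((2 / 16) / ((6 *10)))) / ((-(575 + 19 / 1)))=821 / 248909760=0.00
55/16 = 3.44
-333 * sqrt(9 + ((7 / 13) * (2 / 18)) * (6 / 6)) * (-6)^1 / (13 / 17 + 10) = 7548 * sqrt(3445) / 793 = 558.67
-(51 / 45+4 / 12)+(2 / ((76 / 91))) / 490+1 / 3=-1801 / 1596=-1.13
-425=-425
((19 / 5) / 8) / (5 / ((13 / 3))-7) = -13 / 160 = -0.08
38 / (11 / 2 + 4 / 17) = 1292 / 195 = 6.63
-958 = -958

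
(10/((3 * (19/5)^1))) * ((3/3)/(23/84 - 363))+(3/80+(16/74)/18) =726287609/15422189040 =0.05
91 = 91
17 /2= 8.50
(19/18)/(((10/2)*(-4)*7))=-19/2520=-0.01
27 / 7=3.86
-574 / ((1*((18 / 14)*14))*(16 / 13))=-3731 / 144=-25.91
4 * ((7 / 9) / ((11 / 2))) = 56 / 99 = 0.57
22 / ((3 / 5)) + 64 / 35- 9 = 29.50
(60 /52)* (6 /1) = 90 /13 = 6.92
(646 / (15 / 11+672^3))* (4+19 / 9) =390830 / 30042980487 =0.00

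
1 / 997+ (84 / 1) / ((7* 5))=11969 / 4985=2.40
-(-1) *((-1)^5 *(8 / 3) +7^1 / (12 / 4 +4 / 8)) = -2 / 3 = -0.67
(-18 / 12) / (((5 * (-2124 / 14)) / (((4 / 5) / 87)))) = 7 / 384975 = 0.00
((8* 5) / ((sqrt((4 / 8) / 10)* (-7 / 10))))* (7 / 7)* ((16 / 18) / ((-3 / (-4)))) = -25600* sqrt(5) / 189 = -302.87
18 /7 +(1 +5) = 8.57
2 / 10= 1 / 5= 0.20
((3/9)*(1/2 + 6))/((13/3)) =1/2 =0.50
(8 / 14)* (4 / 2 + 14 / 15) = 176 / 105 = 1.68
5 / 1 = 5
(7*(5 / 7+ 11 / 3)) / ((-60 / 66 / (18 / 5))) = -3036 / 25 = -121.44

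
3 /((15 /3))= 3 /5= 0.60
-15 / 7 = -2.14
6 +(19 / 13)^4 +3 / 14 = 4309301 / 399854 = 10.78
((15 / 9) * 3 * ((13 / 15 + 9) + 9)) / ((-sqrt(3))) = -283 * sqrt(3) / 9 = -54.46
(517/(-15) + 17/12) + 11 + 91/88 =-9247/440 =-21.02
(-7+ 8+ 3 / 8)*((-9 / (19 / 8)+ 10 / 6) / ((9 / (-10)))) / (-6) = -6655 / 12312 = -0.54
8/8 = 1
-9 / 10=-0.90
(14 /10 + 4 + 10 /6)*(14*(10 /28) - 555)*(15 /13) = -4484.62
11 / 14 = 0.79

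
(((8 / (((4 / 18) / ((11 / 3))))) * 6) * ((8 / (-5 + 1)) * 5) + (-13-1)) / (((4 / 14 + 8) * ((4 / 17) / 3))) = -1416219 / 116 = -12208.78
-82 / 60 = -41 / 30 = -1.37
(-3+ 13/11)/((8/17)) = -85/22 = -3.86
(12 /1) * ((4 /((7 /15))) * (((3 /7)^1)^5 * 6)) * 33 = 34642080 /117649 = 294.45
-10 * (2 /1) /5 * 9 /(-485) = 36 /485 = 0.07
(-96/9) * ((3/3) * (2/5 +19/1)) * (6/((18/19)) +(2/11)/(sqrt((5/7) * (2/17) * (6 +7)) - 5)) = -366914528/281655 +6208 * sqrt(15470)/469425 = -1301.06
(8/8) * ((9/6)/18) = 1/12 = 0.08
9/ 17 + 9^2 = 1386/ 17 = 81.53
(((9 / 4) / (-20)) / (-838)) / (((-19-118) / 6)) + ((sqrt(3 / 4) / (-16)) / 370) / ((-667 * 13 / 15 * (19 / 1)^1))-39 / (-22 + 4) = 3 * sqrt(3) / 390125632 + 29849479 / 13776720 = 2.17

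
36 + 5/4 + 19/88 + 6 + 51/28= 27897/616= 45.29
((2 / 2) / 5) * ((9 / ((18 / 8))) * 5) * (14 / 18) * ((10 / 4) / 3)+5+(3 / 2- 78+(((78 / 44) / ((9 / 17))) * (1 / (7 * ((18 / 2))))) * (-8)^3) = -133223 / 1386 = -96.12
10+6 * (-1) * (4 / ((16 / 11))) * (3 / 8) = 61 / 16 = 3.81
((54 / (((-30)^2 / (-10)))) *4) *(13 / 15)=-52 / 25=-2.08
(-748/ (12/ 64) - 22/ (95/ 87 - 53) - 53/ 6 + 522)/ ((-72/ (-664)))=-977104303/ 30483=-32054.07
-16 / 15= -1.07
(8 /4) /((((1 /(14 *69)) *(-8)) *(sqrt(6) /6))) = -483 *sqrt(6) /2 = -591.55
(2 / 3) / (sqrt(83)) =2 * sqrt(83) / 249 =0.07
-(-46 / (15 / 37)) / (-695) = -0.16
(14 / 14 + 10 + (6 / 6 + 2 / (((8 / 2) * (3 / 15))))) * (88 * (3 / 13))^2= 1010592 / 169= 5979.83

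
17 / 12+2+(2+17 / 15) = 131 / 20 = 6.55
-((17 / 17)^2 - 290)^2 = -83521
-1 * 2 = -2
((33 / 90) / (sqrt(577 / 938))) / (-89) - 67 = -67 - 11 * sqrt(541226) / 1540590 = -67.01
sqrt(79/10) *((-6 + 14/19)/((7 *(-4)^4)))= -5 *sqrt(790)/17024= -0.01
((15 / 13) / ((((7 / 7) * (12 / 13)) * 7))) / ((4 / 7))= 5 / 16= 0.31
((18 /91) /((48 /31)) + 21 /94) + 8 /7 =51119 /34216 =1.49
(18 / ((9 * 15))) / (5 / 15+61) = 1 / 460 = 0.00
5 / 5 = 1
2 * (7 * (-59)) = -826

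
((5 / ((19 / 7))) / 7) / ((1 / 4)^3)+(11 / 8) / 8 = 20689 / 1216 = 17.01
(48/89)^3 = 110592/704969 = 0.16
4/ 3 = 1.33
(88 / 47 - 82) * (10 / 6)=-18830 / 141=-133.55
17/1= 17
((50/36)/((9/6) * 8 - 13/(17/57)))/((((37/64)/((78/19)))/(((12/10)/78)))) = -5440/1132533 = -0.00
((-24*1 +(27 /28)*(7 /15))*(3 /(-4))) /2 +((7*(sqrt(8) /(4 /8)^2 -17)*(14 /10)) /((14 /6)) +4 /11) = -109481 /1760 +168*sqrt(2) /5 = -14.69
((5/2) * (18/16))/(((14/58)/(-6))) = -3915/56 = -69.91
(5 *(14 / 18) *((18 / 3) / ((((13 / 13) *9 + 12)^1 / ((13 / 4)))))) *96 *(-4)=-4160 / 3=-1386.67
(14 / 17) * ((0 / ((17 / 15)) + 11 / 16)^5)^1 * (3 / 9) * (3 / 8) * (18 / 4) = 10146213 / 142606336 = 0.07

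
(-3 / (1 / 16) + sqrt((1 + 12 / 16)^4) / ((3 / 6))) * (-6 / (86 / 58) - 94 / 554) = 16823365 / 95288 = 176.55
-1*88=-88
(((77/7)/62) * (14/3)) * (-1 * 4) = -308/93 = -3.31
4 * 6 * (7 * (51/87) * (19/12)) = 155.93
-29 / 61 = -0.48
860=860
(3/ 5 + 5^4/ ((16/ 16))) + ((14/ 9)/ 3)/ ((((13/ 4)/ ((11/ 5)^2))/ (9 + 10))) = 5618384/ 8775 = 640.27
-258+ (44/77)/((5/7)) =-1286/5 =-257.20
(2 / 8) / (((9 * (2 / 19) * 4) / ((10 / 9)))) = 95 / 1296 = 0.07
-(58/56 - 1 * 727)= 20327/28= 725.96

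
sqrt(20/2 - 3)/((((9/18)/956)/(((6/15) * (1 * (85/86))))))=32504 * sqrt(7)/43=1999.94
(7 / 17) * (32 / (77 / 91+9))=1.34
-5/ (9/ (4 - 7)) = 5/ 3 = 1.67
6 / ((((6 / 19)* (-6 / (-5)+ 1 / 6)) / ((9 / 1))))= 5130 / 41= 125.12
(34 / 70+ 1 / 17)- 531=-315621 / 595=-530.46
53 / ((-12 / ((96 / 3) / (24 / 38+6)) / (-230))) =926440 / 189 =4901.80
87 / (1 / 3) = 261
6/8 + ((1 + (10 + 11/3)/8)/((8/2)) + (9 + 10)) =1961/96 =20.43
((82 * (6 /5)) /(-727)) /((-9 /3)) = 164 /3635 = 0.05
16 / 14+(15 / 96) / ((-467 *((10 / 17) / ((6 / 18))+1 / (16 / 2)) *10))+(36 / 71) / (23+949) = 14731384013 / 12884279688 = 1.14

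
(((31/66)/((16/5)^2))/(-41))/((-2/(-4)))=-775/346368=-0.00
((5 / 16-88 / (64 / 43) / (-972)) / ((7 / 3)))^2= 8427409 / 329204736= 0.03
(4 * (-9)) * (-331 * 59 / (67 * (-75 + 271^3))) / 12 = 58587 / 1333463212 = 0.00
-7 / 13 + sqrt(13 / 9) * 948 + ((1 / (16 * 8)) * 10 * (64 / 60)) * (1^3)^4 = -71 / 156 + 316 * sqrt(13) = 1138.90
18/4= 9/2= 4.50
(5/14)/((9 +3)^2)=5/2016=0.00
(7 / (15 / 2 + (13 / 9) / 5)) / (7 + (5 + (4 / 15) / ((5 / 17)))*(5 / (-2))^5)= -60480 / 38346803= -0.00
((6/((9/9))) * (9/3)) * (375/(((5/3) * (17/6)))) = 24300/17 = 1429.41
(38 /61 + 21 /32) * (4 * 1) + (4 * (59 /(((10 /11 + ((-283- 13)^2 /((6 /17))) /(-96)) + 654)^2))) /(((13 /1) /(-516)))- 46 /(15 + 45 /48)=2.23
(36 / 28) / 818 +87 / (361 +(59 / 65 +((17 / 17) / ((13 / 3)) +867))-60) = 8266119 / 108785411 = 0.08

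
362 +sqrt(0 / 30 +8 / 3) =2*sqrt(6) / 3 +362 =363.63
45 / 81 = 5 / 9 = 0.56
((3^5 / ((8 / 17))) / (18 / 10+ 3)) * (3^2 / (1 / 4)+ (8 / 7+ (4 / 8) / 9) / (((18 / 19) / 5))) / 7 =8159405 / 12544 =650.46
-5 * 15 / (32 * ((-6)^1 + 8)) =-75 / 64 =-1.17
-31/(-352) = 31/352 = 0.09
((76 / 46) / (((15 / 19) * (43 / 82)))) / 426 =0.01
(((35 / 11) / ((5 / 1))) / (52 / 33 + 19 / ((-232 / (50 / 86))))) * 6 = 2.50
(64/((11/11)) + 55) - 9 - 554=-444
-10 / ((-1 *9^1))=10 / 9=1.11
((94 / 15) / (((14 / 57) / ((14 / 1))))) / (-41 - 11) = -893 / 130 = -6.87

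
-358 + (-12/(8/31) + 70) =-669/2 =-334.50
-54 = -54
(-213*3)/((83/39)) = -300.25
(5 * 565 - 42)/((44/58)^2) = 19343/4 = 4835.75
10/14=5/7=0.71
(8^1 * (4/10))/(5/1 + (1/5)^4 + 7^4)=2000/1503751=0.00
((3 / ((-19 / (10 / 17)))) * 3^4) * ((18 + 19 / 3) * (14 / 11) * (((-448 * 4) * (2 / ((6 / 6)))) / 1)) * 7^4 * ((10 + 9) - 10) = 18044438719.37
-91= -91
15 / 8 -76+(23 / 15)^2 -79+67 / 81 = -2429137 / 16200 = -149.95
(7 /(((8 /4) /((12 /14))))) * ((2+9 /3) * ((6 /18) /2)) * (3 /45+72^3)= 933120.17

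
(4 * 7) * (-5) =-140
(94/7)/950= 0.01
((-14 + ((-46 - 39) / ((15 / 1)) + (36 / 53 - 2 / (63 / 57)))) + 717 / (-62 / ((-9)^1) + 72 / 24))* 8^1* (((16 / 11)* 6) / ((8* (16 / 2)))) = 1862584 / 33019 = 56.41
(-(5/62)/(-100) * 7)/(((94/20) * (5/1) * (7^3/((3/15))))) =1/7139300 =0.00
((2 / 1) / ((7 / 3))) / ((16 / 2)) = 3 / 28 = 0.11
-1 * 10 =-10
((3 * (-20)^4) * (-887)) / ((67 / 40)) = -17030400000 / 67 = -254185074.63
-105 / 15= -7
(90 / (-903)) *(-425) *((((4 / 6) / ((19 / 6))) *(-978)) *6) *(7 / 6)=-49878000 / 817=-61050.18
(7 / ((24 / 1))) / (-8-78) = -7 / 2064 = -0.00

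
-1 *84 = -84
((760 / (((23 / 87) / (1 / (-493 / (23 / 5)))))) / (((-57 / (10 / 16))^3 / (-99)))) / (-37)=1375 / 14532416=0.00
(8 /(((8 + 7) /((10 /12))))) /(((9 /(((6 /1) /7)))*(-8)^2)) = 1 /1512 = 0.00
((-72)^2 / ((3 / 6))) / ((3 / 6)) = 20736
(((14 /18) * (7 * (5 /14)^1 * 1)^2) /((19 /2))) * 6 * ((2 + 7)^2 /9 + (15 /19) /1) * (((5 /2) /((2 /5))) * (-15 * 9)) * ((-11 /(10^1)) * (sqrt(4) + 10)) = 120841875 /361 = 334742.04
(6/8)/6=1/8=0.12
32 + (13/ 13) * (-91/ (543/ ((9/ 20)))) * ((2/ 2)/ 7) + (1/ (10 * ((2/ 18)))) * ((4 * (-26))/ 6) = 59329/ 3620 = 16.39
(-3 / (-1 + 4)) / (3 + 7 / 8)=-8 / 31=-0.26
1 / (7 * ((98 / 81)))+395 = 271051 / 686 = 395.12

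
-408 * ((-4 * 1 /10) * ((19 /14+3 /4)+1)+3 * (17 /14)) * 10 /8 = -1224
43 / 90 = 0.48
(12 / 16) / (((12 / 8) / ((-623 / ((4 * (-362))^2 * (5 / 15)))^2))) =3493161 / 8792335327232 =0.00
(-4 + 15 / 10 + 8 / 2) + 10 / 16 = 17 / 8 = 2.12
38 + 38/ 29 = 1140/ 29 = 39.31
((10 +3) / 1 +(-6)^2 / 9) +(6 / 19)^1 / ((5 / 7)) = 1657 / 95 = 17.44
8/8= 1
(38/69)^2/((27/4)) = 5776/128547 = 0.04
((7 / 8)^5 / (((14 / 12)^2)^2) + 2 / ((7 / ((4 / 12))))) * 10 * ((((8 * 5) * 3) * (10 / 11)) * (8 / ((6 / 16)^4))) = 1024192000 / 6237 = 164212.28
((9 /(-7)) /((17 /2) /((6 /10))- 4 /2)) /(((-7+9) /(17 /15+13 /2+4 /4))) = -333 /730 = -0.46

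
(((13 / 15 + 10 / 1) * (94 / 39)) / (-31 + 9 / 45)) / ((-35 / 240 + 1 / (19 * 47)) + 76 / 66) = -109460368 / 129596103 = -0.84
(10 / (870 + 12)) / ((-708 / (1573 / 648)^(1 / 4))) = -5 * sqrt(11) * 26^(1 / 4) / 1873368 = -0.00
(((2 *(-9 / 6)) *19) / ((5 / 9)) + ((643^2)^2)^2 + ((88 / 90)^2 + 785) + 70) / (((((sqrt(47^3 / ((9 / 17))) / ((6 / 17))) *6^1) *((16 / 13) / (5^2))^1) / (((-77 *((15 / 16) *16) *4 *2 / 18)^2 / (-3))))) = -114019103584428723435792111249175 *sqrt(799) / 465394329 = -6925161803754413522426803.00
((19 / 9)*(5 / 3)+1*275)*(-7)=-52640 / 27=-1949.63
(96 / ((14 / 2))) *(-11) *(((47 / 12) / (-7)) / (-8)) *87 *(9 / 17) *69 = -33531.76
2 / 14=1 / 7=0.14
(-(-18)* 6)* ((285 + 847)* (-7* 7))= -5990544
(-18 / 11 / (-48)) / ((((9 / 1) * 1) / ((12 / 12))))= 1 / 264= 0.00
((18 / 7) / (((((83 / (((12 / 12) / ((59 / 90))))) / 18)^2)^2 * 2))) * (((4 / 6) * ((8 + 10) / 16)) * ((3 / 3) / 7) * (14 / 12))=7748409780000 / 4025487256076167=0.00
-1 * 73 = -73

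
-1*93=-93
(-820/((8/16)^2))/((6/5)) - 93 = -8479/3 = -2826.33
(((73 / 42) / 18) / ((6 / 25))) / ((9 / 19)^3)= 12517675 / 3306744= 3.79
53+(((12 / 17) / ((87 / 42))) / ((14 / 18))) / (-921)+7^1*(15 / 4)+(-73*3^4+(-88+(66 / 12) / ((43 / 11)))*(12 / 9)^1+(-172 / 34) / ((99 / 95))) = -15344838019889 / 2577204828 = -5954.06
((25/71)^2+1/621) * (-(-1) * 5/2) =982915/3130461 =0.31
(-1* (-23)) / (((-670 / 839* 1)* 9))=-19297 / 6030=-3.20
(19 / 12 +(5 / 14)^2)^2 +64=5784913 / 86436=66.93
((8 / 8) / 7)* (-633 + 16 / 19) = -12011 / 133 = -90.31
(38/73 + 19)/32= 1425/2336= 0.61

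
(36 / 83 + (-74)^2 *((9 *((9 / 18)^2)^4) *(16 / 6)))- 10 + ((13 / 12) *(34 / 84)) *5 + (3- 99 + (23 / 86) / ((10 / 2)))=1843991309 / 4496940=410.05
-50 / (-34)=25 / 17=1.47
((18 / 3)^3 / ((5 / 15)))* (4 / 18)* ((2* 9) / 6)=432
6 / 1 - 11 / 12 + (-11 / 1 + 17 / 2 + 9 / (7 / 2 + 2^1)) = 557 / 132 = 4.22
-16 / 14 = -8 / 7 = -1.14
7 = 7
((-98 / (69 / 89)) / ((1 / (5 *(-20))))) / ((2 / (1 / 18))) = 218050 / 621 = 351.13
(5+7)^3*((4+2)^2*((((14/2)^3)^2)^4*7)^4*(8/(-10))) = -160968251768589556100454300000000000000000000000000000000000000000000000000000000000000000.00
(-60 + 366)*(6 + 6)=3672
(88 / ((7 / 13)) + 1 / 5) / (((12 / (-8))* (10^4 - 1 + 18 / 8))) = -0.01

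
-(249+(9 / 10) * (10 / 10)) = -2499 / 10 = -249.90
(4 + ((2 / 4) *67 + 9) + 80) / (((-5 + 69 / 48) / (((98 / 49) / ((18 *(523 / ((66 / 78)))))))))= -22264 / 3487887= -0.01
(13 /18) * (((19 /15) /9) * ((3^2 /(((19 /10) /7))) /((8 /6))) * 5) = 455 /36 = 12.64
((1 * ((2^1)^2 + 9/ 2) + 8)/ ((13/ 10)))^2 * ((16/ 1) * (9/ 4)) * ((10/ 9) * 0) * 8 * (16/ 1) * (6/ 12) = 0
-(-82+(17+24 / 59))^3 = 55349900731 / 205379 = 269501.27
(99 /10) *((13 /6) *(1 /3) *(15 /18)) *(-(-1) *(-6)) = -143 /4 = -35.75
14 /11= 1.27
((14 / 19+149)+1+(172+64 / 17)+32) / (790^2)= 28949 / 50396075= 0.00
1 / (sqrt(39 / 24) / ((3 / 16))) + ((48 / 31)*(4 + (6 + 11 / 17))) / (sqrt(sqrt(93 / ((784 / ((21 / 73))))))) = 3*sqrt(26) / 104 + 5792*sqrt(3)*31^(3 / 4)*511^(1 / 4) / 16337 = 38.50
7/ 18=0.39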